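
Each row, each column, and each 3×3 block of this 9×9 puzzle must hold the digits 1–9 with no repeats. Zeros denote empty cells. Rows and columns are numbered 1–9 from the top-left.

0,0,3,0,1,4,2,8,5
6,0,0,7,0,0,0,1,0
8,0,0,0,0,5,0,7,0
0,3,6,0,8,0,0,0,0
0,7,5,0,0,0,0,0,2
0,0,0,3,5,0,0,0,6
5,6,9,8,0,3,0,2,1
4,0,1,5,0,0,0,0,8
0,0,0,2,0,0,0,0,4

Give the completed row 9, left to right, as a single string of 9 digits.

R1C2 = 9 (sole candidate).
R1C4 = 6 (sole candidate).
R3C4 = 9 (sole candidate).
R3C9 = 3 (sole candidate).
R7C7 = 7 (sole candidate).
R8C2 = 2 (sole candidate).
R9C2 = 8: row 9 has {2,4}; col 2 has {2,3,6,7,9}; box has {1,2,4,5,6,9} → only 8 remains.
R9C3 = 7: row 9 has {2,4,8}; col 3 has {1,3,5,6,9}; box has {1,2,4,5,6,8,9} → only 7 remains.
R1C1 = 7 (sole candidate).
R2C9 = 9 (sole candidate).
R3C5 = 2 (sole candidate).
R4C9 = 7 (sole candidate).
R7C5 = 4 (sole candidate).
R9C1 = 3: row 9 has {2,4,7,8}; col 1 has {4,5,6,7,8}; box has {1,2,4,5,6,7,8,9} → only 3 remains.
R2C5 = 3 (sole candidate).
R2C6 = 8 (sole candidate).
R2C7 = 4 (sole candidate).
R3C3 = 4 (sole candidate).
R3C7 = 6 (sole candidate).
R2C2 = 5 (sole candidate).
R2C3 = 2 (sole candidate).
R3C2 = 1 (sole candidate).
R6C2 = 4 (sole candidate).
R6C3 = 8 (sole candidate).
R6C8 = 9 (sole candidate).
R6C7 = 1 (sole candidate).
R4C7 = 5 (sole candidate).
R4C8 = 4 (sole candidate).
R5C8 = 3 (sole candidate).
R6C1 = 2 (sole candidate).
R6C6 = 7 (sole candidate).
R8C8 = 6 (sole candidate).
R9C7 = 9: row 9 has {2,3,4,7,8}; col 7 has {1,2,4,5,6,7}; box has {1,2,4,6,7,8} → only 9 remains.
R9C8 = 5: row 9 has {2,3,4,7,8,9}; col 8 has {1,2,3,4,6,7,8,9}; box has {1,2,4,6,7,8,9} → only 5 remains.
R4C4 = 1 (sole candidate).
R5C4 = 4 (sole candidate).
R5C7 = 8 (sole candidate).
R8C6 = 9 (sole candidate).
R8C7 = 3 (sole candidate).
R9C5 = 6: row 9 has {2,3,4,5,7,8,9}; col 5 has {1,2,3,4,5,8}; box has {2,3,4,5,8,9} → only 6 remains.
R9C6 = 1: row 9 has {2,3,4,5,6,7,8,9}; col 6 has {3,4,5,7,8,9}; box has {2,3,4,5,6,8,9} → only 1 remains.

387261954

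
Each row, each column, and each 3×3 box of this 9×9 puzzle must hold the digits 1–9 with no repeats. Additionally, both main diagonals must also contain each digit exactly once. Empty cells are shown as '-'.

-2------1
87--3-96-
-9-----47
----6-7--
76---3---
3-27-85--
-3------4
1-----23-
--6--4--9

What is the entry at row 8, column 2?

4

row 6, column 9 = 6 (sole candidate).
row 3, column 7 = 3 (hidden single in row 3).
row 1, column 7 = 8 (sole candidate).
row 1, column 8 = 5 (sole candidate).
row 2, column 9 = 2 (sole candidate).
row 5, column 9 = 8 (sole candidate).
row 8, column 9 = 5 (sole candidate).
row 9, column 7 = 1 (sole candidate).
row 4, column 9 = 3 (sole candidate).
row 5, column 7 = 4 (sole candidate).
row 7, column 7 = 6 (sole candidate).
row 1, column 1 = 4 (sole candidate).
row 1, column 3 = 3 (sole candidate).
row 2, column 4 = 4 (hidden single in row 2).
row 9, column 4 = 3 (hidden single in row 9).
row 3, column 1 = 6 (hidden single in column 1).
row 8, column 3 = 7 (hidden single in column 3).
row 8, column 2 = 4: in row 8, 4 can only go here (every other open cell in that row sees a 4).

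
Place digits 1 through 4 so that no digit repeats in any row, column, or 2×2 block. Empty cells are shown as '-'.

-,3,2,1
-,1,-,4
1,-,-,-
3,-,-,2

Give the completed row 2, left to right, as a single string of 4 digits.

2134

row 1, column 1 = 4 (sole candidate).
row 2, column 1 = 2: row 2 has {1,4}; col 1 has {1,3,4}; box has {1,3,4} → only 2 remains.
row 2, column 3 = 3: row 2 has {1,2,4}; col 3 has {2}; box has {1,2,4} → only 3 remains.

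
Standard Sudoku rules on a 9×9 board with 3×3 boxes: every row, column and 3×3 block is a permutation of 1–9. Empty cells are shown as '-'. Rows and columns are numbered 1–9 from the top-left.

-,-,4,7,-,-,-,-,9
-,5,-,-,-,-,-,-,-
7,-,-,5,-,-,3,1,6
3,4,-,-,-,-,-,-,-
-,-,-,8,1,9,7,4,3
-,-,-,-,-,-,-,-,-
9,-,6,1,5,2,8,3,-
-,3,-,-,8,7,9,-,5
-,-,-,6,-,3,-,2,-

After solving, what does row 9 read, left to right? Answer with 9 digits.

485693127

R4C4 = 2: row 4 has {3,4}; col 4 has {1,5,6,7,8}; box has {1,8,9} → only 2 remains.
R7C2 = 7: row 7 has {1,2,3,5,6,8,9}; col 2 has {3,4,5}; box has {3,6,9} → only 7 remains.
R7C9 = 4: row 7 has {1,2,3,5,6,7,8,9}; col 9 has {3,5,6,9}; box has {2,3,5,8,9} → only 4 remains.
R8C4 = 4: row 8 has {3,5,7,8,9}; col 4 has {1,2,5,6,7,8}; box has {1,2,3,5,6,7,8} → only 4 remains.
R8C8 = 6: row 8 has {3,4,5,7,8,9}; col 8 has {1,2,3,4}; box has {2,3,4,5,8,9} → only 6 remains.
R9C5 = 9: row 9 has {2,3,6}; col 5 has {1,5,8}; box has {1,2,3,4,5,6,7,8} → only 9 remains.
R9C7 = 1: row 9 has {2,3,6,9}; col 7 has {3,7,8,9}; box has {2,3,4,5,6,8,9} → only 1 remains.
R9C9 = 7: row 9 has {1,2,3,6,9}; col 9 has {3,4,5,6,9}; box has {1,2,3,4,5,6,8,9} → only 7 remains.
R6C4 = 3: row 6 has {}; col 4 has {1,2,4,5,6,7,8}; box has {1,2,8,9} → only 3 remains.
R9C2 = 8: row 9 has {1,2,3,6,7,9}; col 2 has {3,4,5,7}; box has {3,6,7,9} → only 8 remains.
R9C3 = 5: row 9 has {1,2,3,6,7,8,9}; col 3 has {4,6}; box has {3,6,7,8,9} → only 5 remains.
R2C4 = 9: row 2 has {5}; col 4 has {1,2,3,4,5,6,7,8}; box has {5,7} → only 9 remains.
R5C3 = 2: row 5 has {1,3,4,7,8,9}; col 3 has {4,5,6}; box has {3,4} → only 2 remains.
R8C3 = 1: row 8 has {3,4,5,6,7,8,9}; col 3 has {2,4,5,6}; box has {3,5,6,7,8,9} → only 1 remains.
R9C1 = 4: row 9 has {1,2,3,5,6,7,8,9}; col 1 has {3,7,9}; box has {1,3,5,6,7,8,9} → only 4 remains.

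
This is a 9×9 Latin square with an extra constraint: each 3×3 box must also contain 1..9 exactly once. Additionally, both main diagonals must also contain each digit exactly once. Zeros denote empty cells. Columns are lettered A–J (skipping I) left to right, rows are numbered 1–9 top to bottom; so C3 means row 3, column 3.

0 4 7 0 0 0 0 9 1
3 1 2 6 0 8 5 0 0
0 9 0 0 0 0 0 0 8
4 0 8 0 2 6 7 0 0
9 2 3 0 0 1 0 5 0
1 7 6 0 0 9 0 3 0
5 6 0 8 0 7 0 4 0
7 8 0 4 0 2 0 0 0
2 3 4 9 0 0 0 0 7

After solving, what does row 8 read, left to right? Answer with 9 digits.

H2 = 7: row 2 has {1,2,3,5,6,8}; col 8 has {3,4,5,9}; box has {1,5,8,9}; anti-diagonal has {1,2,6,8} → only 7 remains.
J2 = 4: row 2 has {1,2,3,5,6,7,8}; col 9 has {1,7,8}; box has {1,5,7,8,9} → only 4 remains.
A3 = 6: row 3 has {8,9}; col 1 has {1,2,3,4,5,7,9}; box has {1,2,3,4,7,9} → only 6 remains.
C3 = 5: row 3 has {6,8,9}; col 3 has {2,3,4,6,7,8}; box has {1,2,3,4,6,7,9}; main diagonal has {1,7,9} → only 5 remains.
G3 = 3: row 3 has {5,6,8,9}; col 7 has {5,7}; box has {1,4,5,7,8,9}; anti-diagonal has {1,2,6,7,8} → only 3 remains.
H3 = 2: row 3 has {3,5,6,8,9}; col 8 has {3,4,5,7,9}; box has {1,3,4,5,7,8,9} → only 2 remains.
B4 = 5: row 4 has {2,4,6,7,8}; col 2 has {1,2,3,4,6,7,8,9}; box has {1,2,3,4,6,7,8,9} → only 5 remains.
D4 = 3: row 4 has {2,4,5,6,7,8}; col 4 has {4,6,8,9}; box has {1,2,6,9}; main diagonal has {1,5,7,9} → only 3 remains.
H4 = 1: row 4 has {2,3,4,5,6,7,8}; col 8 has {2,3,4,5,7,9}; box has {3,5,7} → only 1 remains.
J4 = 9: row 4 has {1,2,3,4,5,6,7,8}; col 9 has {1,4,7,8}; box has {1,3,5,7} → only 9 remains.
D5 = 7: row 5 has {1,2,3,5,9}; col 4 has {3,4,6,8,9}; box has {1,2,3,6,9} → only 7 remains.
E5 = 4: row 5 has {1,2,3,5,7,9}; col 5 has {2}; box has {1,2,3,6,7,9}; main diagonal has {1,3,5,7,9}; anti-diagonal has {1,2,3,6,7,8} → only 4 remains.
J5 = 6: row 5 has {1,2,3,4,5,7,9}; col 9 has {1,4,7,8,9}; box has {1,3,5,7,9} → only 6 remains.
D6 = 5: row 6 has {1,3,6,7,9}; col 4 has {3,4,6,7,8,9}; box has {1,2,3,4,6,7,9}; anti-diagonal has {1,2,3,4,6,7,8} → only 5 remains.
E6 = 8: row 6 has {1,3,5,6,7,9}; col 5 has {2,4}; box has {1,2,3,4,5,6,7,9} → only 8 remains.
J6 = 2: row 6 has {1,3,5,6,7,8,9}; col 9 has {1,4,6,7,8,9}; box has {1,3,5,6,7,9} → only 2 remains.
C7 = 9: row 7 has {4,5,6,7,8}; col 3 has {2,3,4,5,6,7,8}; box has {2,3,4,5,6,7,8}; anti-diagonal has {1,2,3,4,5,6,7,8} → only 9 remains.
G7 = 2: row 7 has {4,5,6,7,8,9}; col 7 has {3,5,7}; box has {4,7}; main diagonal has {1,3,4,5,7,9} → only 2 remains.
J7 = 3: row 7 has {2,4,5,6,7,8,9}; col 9 has {1,2,4,6,7,8,9}; box has {2,4,7} → only 3 remains.
C8 = 1: row 8 has {2,4,7,8}; col 3 has {2,3,4,5,6,7,8,9}; box has {2,3,4,5,6,7,8,9} → only 1 remains.
H8 = 6: row 8 has {1,2,4,7,8}; col 8 has {1,2,3,4,5,7,9}; box has {2,3,4,7}; main diagonal has {1,2,3,4,5,7,9} → only 6 remains.
J8 = 5: row 8 has {1,2,4,6,7,8}; col 9 has {1,2,3,4,6,7,8,9}; box has {2,3,4,6,7} → only 5 remains.
F9 = 5: row 9 has {2,3,4,7,9}; col 6 has {1,2,6,7,8,9}; box has {2,4,7,8,9} → only 5 remains.
H9 = 8: row 9 has {2,3,4,5,7,9}; col 8 has {1,2,3,4,5,6,7,9}; box has {2,3,4,5,6,7} → only 8 remains.
A1 = 8: row 1 has {1,4,7,9}; col 1 has {1,2,3,4,5,6,7,9}; box has {1,2,3,4,5,6,7,9}; main diagonal has {1,2,3,4,5,6,7,9} → only 8 remains.
D1 = 2: row 1 has {1,4,7,8,9}; col 4 has {3,4,5,6,7,8,9}; box has {6,8} → only 2 remains.
F1 = 3: row 1 has {1,2,4,7,8,9}; col 6 has {1,2,5,6,7,8,9}; box has {2,6,8} → only 3 remains.
G1 = 6: row 1 has {1,2,3,4,7,8,9}; col 7 has {2,3,5,7}; box has {1,2,3,4,5,7,8,9} → only 6 remains.
E2 = 9: row 2 has {1,2,3,4,5,6,7,8}; col 5 has {2,4,8}; box has {2,3,6,8} → only 9 remains.
D3 = 1: row 3 has {2,3,5,6,8,9}; col 4 has {2,3,4,5,6,7,8,9}; box has {2,3,6,8,9} → only 1 remains.
E3 = 7: row 3 has {1,2,3,5,6,8,9}; col 5 has {2,4,8,9}; box has {1,2,3,6,8,9} → only 7 remains.
F3 = 4: row 3 has {1,2,3,5,6,7,8,9}; col 6 has {1,2,3,5,6,7,8,9}; box has {1,2,3,6,7,8,9} → only 4 remains.
G5 = 8: row 5 has {1,2,3,4,5,6,7,9}; col 7 has {2,3,5,6,7}; box has {1,2,3,5,6,7,9} → only 8 remains.
G6 = 4: row 6 has {1,2,3,5,6,7,8,9}; col 7 has {2,3,5,6,7,8}; box has {1,2,3,5,6,7,8,9} → only 4 remains.
E7 = 1: row 7 has {2,3,4,5,6,7,8,9}; col 5 has {2,4,7,8,9}; box has {2,4,5,7,8,9} → only 1 remains.
E8 = 3: row 8 has {1,2,4,5,6,7,8}; col 5 has {1,2,4,7,8,9}; box has {1,2,4,5,7,8,9} → only 3 remains.
G8 = 9: row 8 has {1,2,3,4,5,6,7,8}; col 7 has {2,3,4,5,6,7,8}; box has {2,3,4,5,6,7,8} → only 9 remains.

781432965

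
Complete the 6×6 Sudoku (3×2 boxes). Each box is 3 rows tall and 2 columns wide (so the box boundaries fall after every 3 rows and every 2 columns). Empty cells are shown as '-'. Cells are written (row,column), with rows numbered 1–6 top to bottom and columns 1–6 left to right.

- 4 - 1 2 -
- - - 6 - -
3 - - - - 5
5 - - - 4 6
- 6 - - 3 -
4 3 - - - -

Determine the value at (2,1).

(1,1) = 6: row 1 has {1,2,4}; col 1 has {3,4,5}; box has {3,4} → only 6 remains.
(1,6) = 3: row 1 has {1,2,4,6}; col 6 has {5,6}; box has {2,5} → only 3 remains.
(2,5) = 1: row 2 has {6}; col 5 has {2,3,4}; box has {2,3,5} → only 1 remains.
(2,6) = 4: row 2 has {1,6}; col 6 has {3,5,6}; box has {1,2,3,5} → only 4 remains.
(3,5) = 6: row 3 has {3,5}; col 5 has {1,2,3,4}; box has {1,2,3,4,5} → only 6 remains.
(6,5) = 5: row 6 has {3,4}; col 5 has {1,2,3,4,6}; box has {3,4,6} → only 5 remains.
(1,3) = 5: row 1 has {1,2,3,4,6}; col 3 has {}; box has {1,6} → only 5 remains.
(2,1) = 2: row 2 has {1,4,6}; col 1 has {3,4,5,6}; box has {3,4,6} → only 2 remains.

2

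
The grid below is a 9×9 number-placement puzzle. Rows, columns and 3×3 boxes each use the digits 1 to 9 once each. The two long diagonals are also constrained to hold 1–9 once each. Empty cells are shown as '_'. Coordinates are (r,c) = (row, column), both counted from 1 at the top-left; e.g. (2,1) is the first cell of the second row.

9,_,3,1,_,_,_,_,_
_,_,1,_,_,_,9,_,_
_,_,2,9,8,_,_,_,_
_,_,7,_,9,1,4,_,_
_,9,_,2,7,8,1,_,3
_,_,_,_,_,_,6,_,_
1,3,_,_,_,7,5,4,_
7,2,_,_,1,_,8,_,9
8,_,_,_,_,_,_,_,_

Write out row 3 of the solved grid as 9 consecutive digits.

472986315

(3,7) = 3: row 3 has {2,8,9}; col 7 has {1,4,5,6,8,9}; box has {9}; anti-diagonal has {1,2,7,8} → only 3 remains.
(5,8) = 5 (sole candidate).
(2,8) = 6 (sole candidate).
(7,3) = 9 (sole candidate).
(8,8) = 3 (sole candidate).
(4,4) = 6 (sole candidate).
(6,6) = 4 (sole candidate).
(7,4) = 8 (sole candidate).
(9,9) = 1 (sole candidate).
(2,2) = 8 (sole candidate).
(4,2) = 5 (sole candidate).
(6,2) = 1 (sole candidate).
(6,3) = 8 (sole candidate).
(6,4) = 5 (sole candidate).
(6,5) = 3 (sole candidate).
(8,4) = 4 (sole candidate).
(9,4) = 3 (sole candidate).
(1,9) = 4 (sole candidate).
(2,4) = 7 (sole candidate).
(6,1) = 2 (sole candidate).
(6,9) = 7 (sole candidate).
(3,9) = 5: row 3 has {2,3,8,9}; col 9 has {1,3,4,7,9}; box has {3,4,6,9} → only 5 remains.
(4,1) = 3 (sole candidate).
(6,8) = 9 (sole candidate).
(2,9) = 2 (sole candidate).
(3,6) = 6: row 3 has {2,3,5,8,9}; col 6 has {1,4,7,8}; box has {1,7,8,9} → only 6 remains.
(4,9) = 8 (sole candidate).
(7,9) = 6 (sole candidate).
(8,6) = 5 (sole candidate).
(1,6) = 2 (sole candidate).
(1,7) = 7 (sole candidate).
(1,8) = 8 (sole candidate).
(2,6) = 3 (sole candidate).
(3,1) = 4: row 3 has {2,3,5,6,8,9}; col 1 has {1,2,3,7,8,9}; box has {1,2,3,8,9} → only 4 remains.
(3,2) = 7: row 3 has {2,3,4,5,6,8,9}; col 2 has {1,2,3,5,8,9}; box has {1,2,3,4,8,9} → only 7 remains.
(3,8) = 1: row 3 has {2,3,4,5,6,7,8,9}; col 8 has {3,4,5,6,8,9}; box has {2,3,4,5,6,7,8,9} → only 1 remains.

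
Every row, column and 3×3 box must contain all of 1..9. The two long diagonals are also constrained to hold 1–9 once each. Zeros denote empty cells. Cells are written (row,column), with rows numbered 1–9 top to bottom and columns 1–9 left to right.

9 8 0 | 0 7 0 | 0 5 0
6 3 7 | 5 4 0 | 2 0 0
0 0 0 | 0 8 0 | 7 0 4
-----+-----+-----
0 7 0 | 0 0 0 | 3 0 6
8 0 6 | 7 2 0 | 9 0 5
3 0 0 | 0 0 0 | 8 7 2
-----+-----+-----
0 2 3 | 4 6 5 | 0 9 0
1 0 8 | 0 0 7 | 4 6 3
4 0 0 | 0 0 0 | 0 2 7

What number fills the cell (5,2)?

(1,9) = 1: row 1 has {5,7,8,9}; col 9 has {2,3,4,5,6,7}; box has {2,4,5,7}; anti-diagonal has {2,3,4,7} → only 1 remains.
(2,8) = 8: row 2 has {2,3,4,5,6,7}; col 8 has {2,5,6,7,9}; box has {1,2,4,5,7}; anti-diagonal has {1,2,3,4,7} → only 8 remains.
(2,9) = 9: row 2 has {2,3,4,5,6,7,8}; col 9 has {1,2,3,4,5,6,7}; box has {1,2,4,5,7,8} → only 9 remains.
(3,8) = 3: row 3 has {4,7,8}; col 8 has {2,5,6,7,8,9}; box has {1,2,4,5,7,8,9} → only 3 remains.
(4,6) = 9: row 4 has {3,6,7}; col 6 has {5,7}; box has {2,7}; anti-diagonal has {1,2,3,4,7,8} → only 9 remains.
(6,4) = 6: row 6 has {2,3,7,8}; col 4 has {4,5,7}; box has {2,7,9}; anti-diagonal has {1,2,3,4,7,8,9} → only 6 remains.
(7,1) = 7: row 7 has {2,3,4,5,6,9}; col 1 has {1,3,4,6,8,9}; box has {1,2,3,4,8} → only 7 remains.
(7,7) = 1: row 7 has {2,3,4,5,6,7,9}; col 7 has {2,3,4,7,8,9}; box has {2,3,4,6,7,9}; main diagonal has {2,3,6,7,9} → only 1 remains.
(7,9) = 8: row 7 has {1,2,3,4,5,6,7,9}; col 9 has {1,2,3,4,5,6,7,9}; box has {1,2,3,4,6,7,9} → only 8 remains.
(8,2) = 5: row 8 has {1,3,4,6,7,8}; col 2 has {2,3,7,8}; box has {1,2,3,4,7,8}; anti-diagonal has {1,2,3,4,6,7,8,9} → only 5 remains.
(8,5) = 9: row 8 has {1,3,4,5,6,7,8}; col 5 has {2,4,6,7,8}; box has {4,5,6,7} → only 9 remains.
(9,3) = 9: row 9 has {2,4,7}; col 3 has {3,6,7,8}; box has {1,2,3,4,5,7,8} → only 9 remains.
(9,7) = 5: row 9 has {2,4,7,9}; col 7 has {1,2,3,4,7,8,9}; box has {1,2,3,4,6,7,8,9} → only 5 remains.
(1,7) = 6: row 1 has {1,5,7,8,9}; col 7 has {1,2,3,4,5,7,8,9}; box has {1,2,3,4,5,7,8,9} → only 6 remains.
(2,6) = 1: row 2 has {2,3,4,5,6,7,8,9}; col 6 has {5,7,9}; box has {4,5,7,8} → only 1 remains.
(3,2) = 1: row 3 has {3,4,7,8}; col 2 has {2,3,5,7,8}; box has {3,6,7,8,9} → only 1 remains.
(3,3) = 5: row 3 has {1,3,4,7,8}; col 3 has {3,6,7,8,9}; box has {1,3,6,7,8,9}; main diagonal has {1,2,3,6,7,9} → only 5 remains.
(4,4) = 8: row 4 has {3,6,7,9}; col 4 has {4,5,6,7}; box has {2,6,7,9}; main diagonal has {1,2,3,5,6,7,9} → only 8 remains.
(5,2) = 4: row 5 has {2,5,6,7,8,9}; col 2 has {1,2,3,5,7,8}; box has {3,6,7,8} → only 4 remains.

4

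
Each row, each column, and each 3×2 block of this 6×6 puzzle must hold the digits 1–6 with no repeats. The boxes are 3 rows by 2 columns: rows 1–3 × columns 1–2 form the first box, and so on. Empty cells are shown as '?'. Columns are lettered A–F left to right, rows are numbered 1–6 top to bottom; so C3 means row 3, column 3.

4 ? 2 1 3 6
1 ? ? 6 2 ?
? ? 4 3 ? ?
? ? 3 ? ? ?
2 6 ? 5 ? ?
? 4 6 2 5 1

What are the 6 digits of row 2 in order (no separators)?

B1 = 5: row 1 has {1,2,3,4,6}; col 2 has {4,6}; box has {1,4} → only 5 remains.
B2 = 3: row 2 has {1,2,6}; col 2 has {4,5,6}; box has {1,4,5} → only 3 remains.
C2 = 5: row 2 has {1,2,3,6}; col 3 has {2,3,4,6}; box has {1,2,3,4,6} → only 5 remains.
F2 = 4: row 2 has {1,2,3,5,6}; col 6 has {1,6}; box has {2,3,6} → only 4 remains.

135624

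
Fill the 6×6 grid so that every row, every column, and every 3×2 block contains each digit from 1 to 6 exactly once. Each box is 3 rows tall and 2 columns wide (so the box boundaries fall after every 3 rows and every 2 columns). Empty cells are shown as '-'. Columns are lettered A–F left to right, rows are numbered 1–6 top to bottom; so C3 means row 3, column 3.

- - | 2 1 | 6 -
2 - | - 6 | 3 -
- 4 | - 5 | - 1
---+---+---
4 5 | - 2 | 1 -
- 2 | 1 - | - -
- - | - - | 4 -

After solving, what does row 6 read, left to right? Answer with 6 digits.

B1 = 3: row 1 has {1,2,6}; col 2 has {2,4,5}; box has {2,4} → only 3 remains.
B2 = 1: row 2 has {2,3,6}; col 2 has {2,3,4,5}; box has {2,3,4} → only 1 remains.
C2 = 4: row 2 has {1,2,3,6}; col 3 has {1,2}; box has {1,2,5,6} → only 4 remains.
F2 = 5: row 2 has {1,2,3,4,6}; col 6 has {1}; box has {1,3,6} → only 5 remains.
A3 = 6: row 3 has {1,4,5}; col 1 has {2,4}; box has {1,2,3,4} → only 6 remains.
C3 = 3: row 3 has {1,4,5,6}; col 3 has {1,2,4}; box has {1,2,4,5,6} → only 3 remains.
E3 = 2: row 3 has {1,3,4,5,6}; col 5 has {1,3,4,6}; box has {1,3,5,6} → only 2 remains.
C4 = 6: row 4 has {1,2,4,5}; col 3 has {1,2,3,4}; box has {1,2} → only 6 remains.
F4 = 3: row 4 has {1,2,4,5,6}; col 6 has {1,5}; box has {1,4} → only 3 remains.
A5 = 3: row 5 has {1,2}; col 1 has {2,4,6}; box has {2,4,5} → only 3 remains.
D5 = 4: row 5 has {1,2,3}; col 4 has {1,2,5,6}; box has {1,2,6} → only 4 remains.
E5 = 5: row 5 has {1,2,3,4}; col 5 has {1,2,3,4,6}; box has {1,3,4} → only 5 remains.
F5 = 6: row 5 has {1,2,3,4,5}; col 6 has {1,3,5}; box has {1,3,4,5} → only 6 remains.
A6 = 1: row 6 has {4}; col 1 has {2,3,4,6}; box has {2,3,4,5} → only 1 remains.
B6 = 6: row 6 has {1,4}; col 2 has {1,2,3,4,5}; box has {1,2,3,4,5} → only 6 remains.
C6 = 5: row 6 has {1,4,6}; col 3 has {1,2,3,4,6}; box has {1,2,4,6} → only 5 remains.
D6 = 3: row 6 has {1,4,5,6}; col 4 has {1,2,4,5,6}; box has {1,2,4,5,6} → only 3 remains.
F6 = 2: row 6 has {1,3,4,5,6}; col 6 has {1,3,5,6}; box has {1,3,4,5,6} → only 2 remains.

165342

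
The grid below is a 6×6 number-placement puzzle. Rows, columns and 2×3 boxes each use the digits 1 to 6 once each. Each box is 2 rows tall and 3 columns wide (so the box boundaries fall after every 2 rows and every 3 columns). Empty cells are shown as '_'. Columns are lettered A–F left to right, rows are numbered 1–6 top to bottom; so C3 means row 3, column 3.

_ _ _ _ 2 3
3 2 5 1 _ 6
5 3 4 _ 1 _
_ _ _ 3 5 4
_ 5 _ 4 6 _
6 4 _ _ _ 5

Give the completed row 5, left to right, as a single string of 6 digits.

253461

D1 = 5: row 1 has {2,3}; col 4 has {1,3,4}; box has {1,2,3,6} → only 5 remains.
E2 = 4: row 2 has {1,2,3,5,6}; col 5 has {1,2,5,6}; box has {1,2,3,5,6} → only 4 remains.
F3 = 2: row 3 has {1,3,4,5}; col 6 has {3,4,5,6}; box has {1,3,4,5} → only 2 remains.
F5 = 1: row 5 has {4,5,6}; col 6 has {2,3,4,5,6}; box has {4,5,6} → only 1 remains.
D6 = 2: row 6 has {4,5,6}; col 4 has {1,3,4,5}; box has {1,4,5,6} → only 2 remains.
E6 = 3: row 6 has {2,4,5,6}; col 5 has {1,2,4,5,6}; box has {1,2,4,5,6} → only 3 remains.
D3 = 6: row 3 has {1,2,3,4,5}; col 4 has {1,2,3,4,5}; box has {1,2,3,4,5} → only 6 remains.
A5 = 2: row 5 has {1,4,5,6}; col 1 has {3,5,6}; box has {4,5,6} → only 2 remains.
C5 = 3: row 5 has {1,2,4,5,6}; col 3 has {4,5}; box has {2,4,5,6} → only 3 remains.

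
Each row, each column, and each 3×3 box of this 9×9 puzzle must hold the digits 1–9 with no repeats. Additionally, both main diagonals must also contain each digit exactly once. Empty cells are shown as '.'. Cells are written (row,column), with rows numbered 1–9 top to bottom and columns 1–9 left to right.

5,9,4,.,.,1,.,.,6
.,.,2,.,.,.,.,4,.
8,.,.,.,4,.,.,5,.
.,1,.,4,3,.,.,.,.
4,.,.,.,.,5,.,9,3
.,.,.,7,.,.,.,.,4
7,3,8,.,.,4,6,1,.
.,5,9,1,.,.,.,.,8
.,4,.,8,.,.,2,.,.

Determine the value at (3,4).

9

(2,2) = 7: row 2 has {2,4}; col 2 has {1,3,4,5,9}; box has {2,4,5,8,9}; main diagonal has {4,5,6} → only 7 remains.
(3,2) = 6: row 3 has {4,5,8}; col 2 has {1,3,4,5,7,9}; box has {2,4,5,7,8,9} → only 6 remains.
(8,8) = 3: row 8 has {1,5,8,9}; col 8 has {1,4,5,9}; box has {1,2,6,8}; main diagonal has {4,5,6,7} → only 3 remains.
(9,1) = 1: row 9 has {2,4,8}; col 1 has {4,5,7,8}; box has {3,4,5,7,8,9}; anti-diagonal has {4,5,6,7,8} → only 1 remains.
(9,3) = 6: row 9 has {1,2,4,8}; col 3 has {2,4,8,9}; box has {1,3,4,5,7,8,9} → only 6 remains.
(9,8) = 7: row 9 has {1,2,4,6,8}; col 8 has {1,3,4,5,9}; box has {1,2,3,6,8} → only 7 remains.
(9,9) = 9: row 9 has {1,2,4,6,7,8}; col 9 has {3,4,6,8}; box has {1,2,3,6,7,8}; main diagonal has {3,4,5,6,7} → only 9 remains.
(2,1) = 3: row 2 has {2,4,7}; col 1 has {1,4,5,7,8}; box has {2,4,5,6,7,8,9} → only 3 remains.
(2,9) = 1: row 2 has {2,3,4,7}; col 9 has {3,4,6,8,9}; box has {4,5,6} → only 1 remains.
(3,3) = 1: row 3 has {4,5,6,8}; col 3 has {2,4,6,8,9}; box has {2,3,4,5,6,7,8,9}; main diagonal has {3,4,5,6,7,9} → only 1 remains.
(5,3) = 7: row 5 has {3,4,5,9}; col 3 has {1,2,4,6,8,9}; box has {1,4} → only 7 remains.
(5,5) = 2: row 5 has {3,4,5,7,9}; col 5 has {3,4}; box has {3,4,5,7}; main diagonal has {1,3,4,5,6,7,9}; anti-diagonal has {1,4,5,6,7,8} → only 2 remains.
(6,6) = 8: row 6 has {4,7}; col 6 has {1,4,5}; box has {2,3,4,5,7}; main diagonal has {1,2,3,4,5,6,7,9} → only 8 remains.
(7,9) = 5: row 7 has {1,3,4,6,7,8}; col 9 has {1,3,4,6,8,9}; box has {1,2,3,6,7,8,9} → only 5 remains.
(8,1) = 2: row 8 has {1,3,5,8,9}; col 1 has {1,3,4,5,7,8}; box has {1,3,4,5,6,7,8,9} → only 2 remains.
(8,7) = 4: row 8 has {1,2,3,5,8,9}; col 7 has {2,6}; box has {1,2,3,5,6,7,8,9} → only 4 remains.
(9,5) = 5: row 9 has {1,2,4,6,7,8,9}; col 5 has {2,3,4}; box has {1,4,8} → only 5 remains.
(9,6) = 3: row 9 has {1,2,4,5,6,7,8,9}; col 6 has {1,4,5,8}; box has {1,4,5,8} → only 3 remains.
(4,3) = 5: row 4 has {1,3,4}; col 3 has {1,2,4,6,7,8,9}; box has {1,4,7} → only 5 remains.
(4,6) = 9: row 4 has {1,3,4,5}; col 6 has {1,3,4,5,8}; box has {2,3,4,5,7,8}; anti-diagonal has {1,2,4,5,6,7,8} → only 9 remains.
(5,2) = 8: row 5 has {2,3,4,5,7,9}; col 2 has {1,3,4,5,6,7,9}; box has {1,4,5,7} → only 8 remains.
(5,4) = 6: row 5 has {2,3,4,5,7,8,9}; col 4 has {1,4,7,8}; box has {2,3,4,5,7,8,9} → only 6 remains.
(5,7) = 1: row 5 has {2,3,4,5,6,7,8,9}; col 7 has {2,4,6}; box has {3,4,9} → only 1 remains.
(6,2) = 2: row 6 has {4,7,8}; col 2 has {1,3,4,5,6,7,8,9}; box has {1,4,5,7,8} → only 2 remains.
(6,3) = 3: row 6 has {2,4,7,8}; col 3 has {1,2,4,5,6,7,8,9}; box has {1,2,4,5,7,8} → only 3 remains.
(6,5) = 1: row 6 has {2,3,4,7,8}; col 5 has {2,3,4,5}; box has {2,3,4,5,6,7,8,9} → only 1 remains.
(6,7) = 5: row 6 has {1,2,3,4,7,8}; col 7 has {1,2,4,6}; box has {1,3,4,9} → only 5 remains.
(6,8) = 6: row 6 has {1,2,3,4,5,7,8}; col 8 has {1,3,4,5,7,9}; box has {1,3,4,5,9} → only 6 remains.
(7,5) = 9: row 7 has {1,3,4,5,6,7,8}; col 5 has {1,2,3,4,5}; box has {1,3,4,5,8} → only 9 remains.
(2,6) = 6: row 2 has {1,2,3,4,7}; col 6 has {1,3,4,5,8,9}; box has {1,4} → only 6 remains.
(3,7) = 3: row 3 has {1,4,5,6,8}; col 7 has {1,2,4,5,6}; box has {1,4,5,6}; anti-diagonal has {1,2,4,5,6,7,8,9} → only 3 remains.
(4,1) = 6: row 4 has {1,3,4,5,9}; col 1 has {1,2,3,4,5,7,8}; box has {1,2,3,4,5,7,8} → only 6 remains.
(6,1) = 9: row 6 has {1,2,3,4,5,6,7,8}; col 1 has {1,2,3,4,5,6,7,8}; box has {1,2,3,4,5,6,7,8} → only 9 remains.
(7,4) = 2: row 7 has {1,3,4,5,6,7,8,9}; col 4 has {1,4,6,7,8}; box has {1,3,4,5,8,9} → only 2 remains.
(8,6) = 7: row 8 has {1,2,3,4,5,8,9}; col 6 has {1,3,4,5,6,8,9}; box has {1,2,3,4,5,8,9} → only 7 remains.
(1,4) = 3: row 1 has {1,4,5,6,9}; col 4 has {1,2,4,6,7,8}; box has {1,4,6} → only 3 remains.
(2,5) = 8: row 2 has {1,2,3,4,6,7}; col 5 has {1,2,3,4,5,9}; box has {1,3,4,6} → only 8 remains.
(2,7) = 9: row 2 has {1,2,3,4,6,7,8}; col 7 has {1,2,3,4,5,6}; box has {1,3,4,5,6} → only 9 remains.
(3,4) = 9: row 3 has {1,3,4,5,6,8}; col 4 has {1,2,3,4,6,7,8}; box has {1,3,4,6,8} → only 9 remains.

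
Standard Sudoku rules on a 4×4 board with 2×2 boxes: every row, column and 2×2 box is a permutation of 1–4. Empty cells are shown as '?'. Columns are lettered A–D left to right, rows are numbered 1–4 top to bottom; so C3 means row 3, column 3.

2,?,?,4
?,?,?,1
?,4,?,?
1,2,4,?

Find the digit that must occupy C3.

C1 = 3 (sole candidate).
B2 = 3 (sole candidate).
C2 = 2 (sole candidate).
A3 = 3 (sole candidate).
C3 = 1: row 3 has {3,4}; col 3 has {2,3,4}; box has {4} → only 1 remains.

1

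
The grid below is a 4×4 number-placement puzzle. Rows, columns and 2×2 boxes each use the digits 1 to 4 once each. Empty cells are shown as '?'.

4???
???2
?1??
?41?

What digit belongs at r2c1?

1

r1c3 = 3 (sole candidate).
r1c4 = 1 (sole candidate).
r2c2 = 3 (sole candidate).
r2c3 = 4 (sole candidate).
r3c3 = 2 (sole candidate).
r4c4 = 3 (sole candidate).
r1c2 = 2 (sole candidate).
r2c1 = 1: row 2 has {2,3,4}; col 1 has {4}; box has {2,3,4} → only 1 remains.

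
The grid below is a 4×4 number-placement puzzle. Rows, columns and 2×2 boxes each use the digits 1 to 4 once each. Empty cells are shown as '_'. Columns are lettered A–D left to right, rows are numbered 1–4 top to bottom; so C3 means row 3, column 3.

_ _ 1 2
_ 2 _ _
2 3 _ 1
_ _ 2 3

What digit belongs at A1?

B1 = 4: row 1 has {1,2}; col 2 has {2,3}; box has {2} → only 4 remains.
D2 = 4: row 2 has {2}; col 4 has {1,2,3}; box has {1,2} → only 4 remains.
C3 = 4: row 3 has {1,2,3}; col 3 has {1,2}; box has {1,2,3} → only 4 remains.
B4 = 1: row 4 has {2,3}; col 2 has {2,3,4}; box has {2,3} → only 1 remains.
A1 = 3: row 1 has {1,2,4}; col 1 has {2}; box has {2,4} → only 3 remains.

3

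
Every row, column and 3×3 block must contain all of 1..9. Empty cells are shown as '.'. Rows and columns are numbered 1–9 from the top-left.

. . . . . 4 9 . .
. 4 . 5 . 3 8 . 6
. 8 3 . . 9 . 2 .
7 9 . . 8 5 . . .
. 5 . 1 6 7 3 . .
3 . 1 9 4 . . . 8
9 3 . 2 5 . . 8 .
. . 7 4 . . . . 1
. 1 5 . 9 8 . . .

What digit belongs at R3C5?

7

R4C4 = 3: row 4 has {5,7,8,9}; col 4 has {1,2,4,5,9}; box has {1,4,5,6,7,8,9} → only 3 remains.
R6C6 = 2: row 6 has {1,3,4,8,9}; col 6 has {3,4,5,7,8,9}; box has {1,3,4,5,6,7,8,9} → only 2 remains.
R8C5 = 3: row 8 has {1,4,7}; col 5 has {4,5,6,8,9}; box has {2,4,5,8,9} → only 3 remains.
R8C6 = 6: row 8 has {1,3,4,7}; col 6 has {2,3,4,5,7,8,9}; box has {2,3,4,5,8,9} → only 6 remains.
R9C4 = 7: row 9 has {1,5,8,9}; col 4 has {1,2,3,4,5,9}; box has {2,3,4,5,6,8,9} → only 7 remains.
R3C4 = 6: row 3 has {2,3,8,9}; col 4 has {1,2,3,4,5,7,9}; box has {3,4,5,9} → only 6 remains.
R6C2 = 6: row 6 has {1,2,3,4,8,9}; col 2 has {1,3,4,5,8,9}; box has {1,3,5,7,9} → only 6 remains.
R7C6 = 1: row 7 has {2,3,5,8,9}; col 6 has {2,3,4,5,6,7,8,9}; box has {2,3,4,5,6,7,8,9} → only 1 remains.
R8C2 = 2: row 8 has {1,3,4,6,7}; col 2 has {1,3,4,5,6,8,9}; box has {1,3,5,7,9} → only 2 remains.
R8C7 = 5: row 8 has {1,2,3,4,6,7}; col 7 has {3,8,9}; box has {1,8} → only 5 remains.
R8C8 = 9: row 8 has {1,2,3,4,5,6,7}; col 8 has {2,8}; box has {1,5,8} → only 9 remains.
R1C2 = 7: row 1 has {4,9}; col 2 has {1,2,3,4,5,6,8,9}; box has {3,4,8} → only 7 remains.
R1C4 = 8: row 1 has {4,7,9}; col 4 has {1,2,3,4,5,6,7,9}; box has {3,4,5,6,9} → only 8 remains.
R5C8 = 4: row 5 has {1,3,5,6,7}; col 8 has {2,8,9}; box has {3,8} → only 4 remains.
R6C7 = 7: row 6 has {1,2,3,4,6,8,9}; col 7 has {3,5,8,9}; box has {3,4,8} → only 7 remains.
R6C8 = 5: row 6 has {1,2,3,4,6,7,8,9}; col 8 has {2,4,8,9}; box has {3,4,7,8} → only 5 remains.
R8C1 = 8: row 8 has {1,2,3,4,5,6,7,9}; col 1 has {3,7,9}; box has {1,2,3,5,7,9} → only 8 remains.
R4C9 = 2: row 4 has {3,5,7,8,9}; col 9 has {1,6,8}; box has {3,4,5,7,8} → only 2 remains.
R5C1 = 2: row 5 has {1,3,4,5,6,7}; col 1 has {3,7,8,9}; box has {1,3,5,6,7,9} → only 2 remains.
R5C3 = 8: row 5 has {1,2,3,4,5,6,7}; col 3 has {1,3,5,7}; box has {1,2,3,5,6,7,9} → only 8 remains.
R5C9 = 9: row 5 has {1,2,3,4,5,6,7,8}; col 9 has {1,2,6,8}; box has {2,3,4,5,7,8} → only 9 remains.
R2C1 = 1: row 2 has {3,4,5,6,8}; col 1 has {2,3,7,8,9}; box has {3,4,7,8} → only 1 remains.
R2C8 = 7: row 2 has {1,3,4,5,6,8}; col 8 has {2,4,5,8,9}; box has {2,6,8,9} → only 7 remains.
R3C1 = 5: row 3 has {2,3,6,8,9}; col 1 has {1,2,3,7,8,9}; box has {1,3,4,7,8} → only 5 remains.
R3C9 = 4: row 3 has {2,3,5,6,8,9}; col 9 has {1,2,6,8,9}; box has {2,6,7,8,9} → only 4 remains.
R4C3 = 4: row 4 has {2,3,5,7,8,9}; col 3 has {1,3,5,7,8}; box has {1,2,3,5,6,7,8,9} → only 4 remains.
R7C3 = 6: row 7 has {1,2,3,5,8,9}; col 3 has {1,3,4,5,7,8}; box has {1,2,3,5,7,8,9} → only 6 remains.
R7C7 = 4: row 7 has {1,2,3,5,6,8,9}; col 7 has {3,5,7,8,9}; box has {1,5,8,9} → only 4 remains.
R7C9 = 7: row 7 has {1,2,3,4,5,6,8,9}; col 9 has {1,2,4,6,8,9}; box has {1,4,5,8,9} → only 7 remains.
R9C1 = 4: row 9 has {1,5,7,8,9}; col 1 has {1,2,3,5,7,8,9}; box has {1,2,3,5,6,7,8,9} → only 4 remains.
R9C9 = 3: row 9 has {1,4,5,7,8,9}; col 9 has {1,2,4,6,7,8,9}; box has {1,4,5,7,8,9} → only 3 remains.
R1C1 = 6: row 1 has {4,7,8,9}; col 1 has {1,2,3,4,5,7,8,9}; box has {1,3,4,5,7,8} → only 6 remains.
R1C3 = 2: row 1 has {4,6,7,8,9}; col 3 has {1,3,4,5,6,7,8}; box has {1,3,4,5,6,7,8} → only 2 remains.
R1C5 = 1: row 1 has {2,4,6,7,8,9}; col 5 has {3,4,5,6,8,9}; box has {3,4,5,6,8,9} → only 1 remains.
R1C8 = 3: row 1 has {1,2,4,6,7,8,9}; col 8 has {2,4,5,7,8,9}; box has {2,4,6,7,8,9} → only 3 remains.
R1C9 = 5: row 1 has {1,2,3,4,6,7,8,9}; col 9 has {1,2,3,4,6,7,8,9}; box has {2,3,4,6,7,8,9} → only 5 remains.
R2C3 = 9: row 2 has {1,3,4,5,6,7,8}; col 3 has {1,2,3,4,5,6,7,8}; box has {1,2,3,4,5,6,7,8} → only 9 remains.
R2C5 = 2: row 2 has {1,3,4,5,6,7,8,9}; col 5 has {1,3,4,5,6,8,9}; box has {1,3,4,5,6,8,9} → only 2 remains.
R3C5 = 7: row 3 has {2,3,4,5,6,8,9}; col 5 has {1,2,3,4,5,6,8,9}; box has {1,2,3,4,5,6,8,9} → only 7 remains.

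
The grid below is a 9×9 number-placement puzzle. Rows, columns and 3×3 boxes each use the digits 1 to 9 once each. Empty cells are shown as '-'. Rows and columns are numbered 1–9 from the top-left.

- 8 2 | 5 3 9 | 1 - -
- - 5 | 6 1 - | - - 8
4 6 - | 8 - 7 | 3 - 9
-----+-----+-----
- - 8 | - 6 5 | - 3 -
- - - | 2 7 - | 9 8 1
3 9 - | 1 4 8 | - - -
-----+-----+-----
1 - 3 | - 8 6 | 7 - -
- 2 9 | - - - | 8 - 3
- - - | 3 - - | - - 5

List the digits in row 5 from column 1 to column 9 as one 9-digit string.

R1C1 = 7 (sole candidate).
R2C1 = 9 (sole candidate).
R2C2 = 3 (sole candidate).
R3C3 = 1 (sole candidate).
R3C5 = 2 (sole candidate).
R3C8 = 5 (sole candidate).
R4C1 = 2 (sole candidate).
R4C4 = 9 (sole candidate).
R4C7 = 4 (sole candidate).
R4C9 = 7 (sole candidate).
R5C6 = 3: row 5 has {1,2,7,8,9}; col 6 has {5,6,7,8,9}; box has {1,2,4,5,6,7,8,9} → only 3 remains.
R7C4 = 4 (sole candidate).
R7C9 = 2 (sole candidate).
R8C4 = 7 (sole candidate).
R8C5 = 5 (sole candidate).
R8C6 = 1 (sole candidate).
R9C5 = 9 (sole candidate).
R9C6 = 2 (sole candidate).
R9C7 = 6 (sole candidate).
R2C6 = 4 (sole candidate).
R2C7 = 2 (sole candidate).
R2C8 = 7 (sole candidate).
R4C2 = 1 (sole candidate).
R6C7 = 5 (sole candidate).
R6C9 = 6 (sole candidate).
R7C2 = 5 (sole candidate).
R7C8 = 9 (sole candidate).
R8C1 = 6 (sole candidate).
R8C8 = 4 (sole candidate).
R9C1 = 8 (sole candidate).
R9C8 = 1 (sole candidate).
R1C8 = 6 (sole candidate).
R1C9 = 4 (sole candidate).
R5C1 = 5: row 5 has {1,2,3,7,8,9}; col 1 has {1,2,3,4,6,7,8,9}; box has {1,2,3,8,9} → only 5 remains.
R5C2 = 4: row 5 has {1,2,3,5,7,8,9}; col 2 has {1,2,3,5,6,8,9}; box has {1,2,3,5,8,9} → only 4 remains.
R5C3 = 6: row 5 has {1,2,3,4,5,7,8,9}; col 3 has {1,2,3,5,8,9}; box has {1,2,3,4,5,8,9} → only 6 remains.

546273981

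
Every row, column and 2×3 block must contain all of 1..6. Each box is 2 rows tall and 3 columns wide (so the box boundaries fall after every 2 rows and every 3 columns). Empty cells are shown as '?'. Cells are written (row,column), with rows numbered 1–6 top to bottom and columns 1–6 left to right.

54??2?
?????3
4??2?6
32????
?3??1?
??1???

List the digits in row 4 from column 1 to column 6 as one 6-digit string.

(1,6) = 1: row 1 has {2,4,5}; col 6 has {3,6}; box has {2,3} → only 1 remains.
(3,3) = 5: row 3 has {2,4,6}; col 3 has {1}; box has {2,3,4} → only 5 remains.
(3,5) = 3: row 3 has {2,4,5,6}; col 5 has {1,2}; box has {2,6} → only 3 remains.
(4,3) = 6: row 4 has {2,3}; col 3 has {1,5}; box has {2,3,4,5} → only 6 remains.
(1,3) = 3: row 1 has {1,2,4,5}; col 3 has {1,5,6}; box has {4,5} → only 3 remains.
(1,4) = 6: row 1 has {1,2,3,4,5}; col 4 has {2}; box has {1,2,3} → only 6 remains.
(2,3) = 2: row 2 has {3}; col 3 has {1,3,5,6}; box has {3,4,5} → only 2 remains.
(3,2) = 1: row 3 has {2,3,4,5,6}; col 2 has {2,3,4}; box has {2,3,4,5,6} → only 1 remains.
(5,3) = 4: row 5 has {1,3}; col 3 has {1,2,3,5,6}; box has {1,3} → only 4 remains.
(5,4) = 5: row 5 has {1,3,4}; col 4 has {2,6}; box has {1} → only 5 remains.
(5,6) = 2: row 5 has {1,3,4,5}; col 6 has {1,3,6}; box has {1,5} → only 2 remains.
(6,6) = 4: row 6 has {1}; col 6 has {1,2,3,6}; box has {1,2,5} → only 4 remains.
(2,2) = 6: row 2 has {2,3}; col 2 has {1,2,3,4}; box has {2,3,4,5} → only 6 remains.
(2,4) = 4: row 2 has {2,3,6}; col 4 has {2,5,6}; box has {1,2,3,6} → only 4 remains.
(2,5) = 5: row 2 has {2,3,4,6}; col 5 has {1,2,3}; box has {1,2,3,4,6} → only 5 remains.
(4,4) = 1: row 4 has {2,3,6}; col 4 has {2,4,5,6}; box has {2,3,6} → only 1 remains.
(4,5) = 4: row 4 has {1,2,3,6}; col 5 has {1,2,3,5}; box has {1,2,3,6} → only 4 remains.
(4,6) = 5: row 4 has {1,2,3,4,6}; col 6 has {1,2,3,4,6}; box has {1,2,3,4,6} → only 5 remains.

326145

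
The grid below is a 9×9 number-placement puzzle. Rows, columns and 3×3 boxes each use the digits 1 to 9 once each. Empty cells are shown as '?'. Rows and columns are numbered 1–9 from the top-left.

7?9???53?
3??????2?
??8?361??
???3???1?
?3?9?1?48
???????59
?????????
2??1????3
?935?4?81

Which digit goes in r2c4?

7

r9c1 = 6: row 9 has {1,3,4,5,8,9}; col 1 has {2,3,7}; box has {2,3,9} → only 6 remains.
r5c1 = 5: row 5 has {1,3,4,8,9}; col 1 has {2,3,6,7}; box has {3} → only 5 remains.
r3c1 = 4: row 3 has {1,3,6,8}; col 1 has {2,3,5,6,7}; box has {3,7,8,9} → only 4 remains.
r3c9 = 7: row 3 has {1,3,4,6,8}; col 9 has {1,3,8,9}; box has {1,2,3,5} → only 7 remains.
r3c4 = 2: row 3 has {1,3,4,6,7,8}; col 4 has {1,3,5,9}; box has {3,6} → only 2 remains.
r3c8 = 9: row 3 has {1,2,3,4,6,7,8}; col 8 has {1,2,3,4,5,8}; box has {1,2,3,5,7} → only 9 remains.
r1c6 = 8: row 1 has {3,5,7,9}; col 6 has {1,4,6}; box has {2,3,6} → only 8 remains.
r3c2 = 5: row 3 has {1,2,3,4,6,7,8,9}; col 2 has {3,9}; box has {3,4,7,8,9} → only 5 remains.
r1c4 = 4: row 1 has {3,5,7,8,9}; col 4 has {1,2,3,5,9}; box has {2,3,6,8} → only 4 remains.
r1c5 = 1: row 1 has {3,4,5,7,8,9}; col 5 has {3}; box has {2,3,4,6,8} → only 1 remains.
r1c9 = 6: row 1 has {1,3,4,5,7,8,9}; col 9 has {1,3,7,8,9}; box has {1,2,3,5,7,9} → only 6 remains.
r2c4 = 7: row 2 has {2,3}; col 4 has {1,2,3,4,5,9}; box has {1,2,3,4,6,8} → only 7 remains.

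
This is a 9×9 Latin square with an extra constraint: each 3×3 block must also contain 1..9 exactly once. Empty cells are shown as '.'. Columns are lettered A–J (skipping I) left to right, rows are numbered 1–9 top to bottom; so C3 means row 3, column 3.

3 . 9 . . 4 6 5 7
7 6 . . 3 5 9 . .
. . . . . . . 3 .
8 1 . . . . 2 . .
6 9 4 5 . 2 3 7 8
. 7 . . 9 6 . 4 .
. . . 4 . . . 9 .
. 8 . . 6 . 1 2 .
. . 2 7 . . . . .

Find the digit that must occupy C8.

7

B1 = 2 (sole candidate).
D4 = 3 (sole candidate).
F4 = 7 (sole candidate).
H4 = 6 (sole candidate).
E5 = 1 (sole candidate).
D6 = 8 (sole candidate).
G6 = 5 (sole candidate).
J6 = 1 (sole candidate).
D8 = 9 (sole candidate).
F8 = 3 (sole candidate).
H9 = 8 (sole candidate).
D1 = 1 (sole candidate).
E1 = 8 (sole candidate).
D2 = 2 (sole candidate).
H2 = 1 (sole candidate).
J2 = 4 (sole candidate).
D3 = 6 (sole candidate).
E3 = 7 (sole candidate).
F3 = 9 (sole candidate).
G3 = 8 (sole candidate).
J3 = 2 (sole candidate).
C4 = 5 (sole candidate).
E4 = 4 (sole candidate).
J4 = 9 (sole candidate).
A6 = 2 (sole candidate).
C6 = 3 (sole candidate).
G7 = 7 (sole candidate).
C8 = 7: row 8 has {1,2,3,6,8,9}; col 3 has {2,3,4,5,9}; box has {2,8} → only 7 remains.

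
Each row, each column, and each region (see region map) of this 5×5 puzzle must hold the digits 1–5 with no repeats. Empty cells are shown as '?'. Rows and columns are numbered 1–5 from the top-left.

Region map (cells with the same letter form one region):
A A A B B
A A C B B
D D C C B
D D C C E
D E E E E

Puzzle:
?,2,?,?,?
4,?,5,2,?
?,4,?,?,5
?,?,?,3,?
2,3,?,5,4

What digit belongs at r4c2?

5

r2c2 = 1: row 2 has {2,4,5}; col 2 has {2,3,4}; region has {2,4} → only 1 remains.
r2c5 = 3: row 2 has {1,2,4,5}; col 5 has {4,5}; region has {2,5} → only 3 remains.
r3c4 = 1: row 3 has {4,5}; col 4 has {2,3,5}; region has {3,5} → only 1 remains.
r4c2 = 5: row 4 has {3}; col 2 has {1,2,3,4}; region has {2,4} → only 5 remains.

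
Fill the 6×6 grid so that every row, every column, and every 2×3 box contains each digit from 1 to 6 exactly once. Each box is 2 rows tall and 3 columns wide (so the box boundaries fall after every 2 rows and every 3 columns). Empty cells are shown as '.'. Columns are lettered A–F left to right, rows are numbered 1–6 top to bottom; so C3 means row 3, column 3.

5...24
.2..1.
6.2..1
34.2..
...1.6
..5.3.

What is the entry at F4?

A2 = 4: row 2 has {1,2}; col 1 has {3,5,6}; box has {2,5} → only 4 remains.
B3 = 5: row 3 has {1,2,6}; col 2 has {2,4}; box has {2,3,4,6} → only 5 remains.
E3 = 4: row 3 has {1,2,5,6}; col 5 has {1,2,3}; box has {1,2} → only 4 remains.
C4 = 1: row 4 has {2,3,4}; col 3 has {2,5}; box has {2,3,4,5,6} → only 1 remains.
F4 = 5: row 4 has {1,2,3,4}; col 6 has {1,4,6}; box has {1,2,4} → only 5 remains.

5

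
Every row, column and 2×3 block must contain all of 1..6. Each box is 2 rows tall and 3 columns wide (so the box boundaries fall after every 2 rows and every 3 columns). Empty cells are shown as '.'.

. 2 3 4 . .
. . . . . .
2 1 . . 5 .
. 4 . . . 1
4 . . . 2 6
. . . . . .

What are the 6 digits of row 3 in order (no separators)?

216354

row 1, column 6 = 5 (sole candidate).
row 3, column 3 = 6: row 3 has {1,2,5}; col 3 has {3}; box has {1,2,4} → only 6 remains.
row 3, column 4 = 3: row 3 has {1,2,5,6}; col 4 has {4}; box has {1,5} → only 3 remains.
row 3, column 6 = 4: row 3 has {1,2,3,5,6}; col 6 has {1,5,6}; box has {1,3,5} → only 4 remains.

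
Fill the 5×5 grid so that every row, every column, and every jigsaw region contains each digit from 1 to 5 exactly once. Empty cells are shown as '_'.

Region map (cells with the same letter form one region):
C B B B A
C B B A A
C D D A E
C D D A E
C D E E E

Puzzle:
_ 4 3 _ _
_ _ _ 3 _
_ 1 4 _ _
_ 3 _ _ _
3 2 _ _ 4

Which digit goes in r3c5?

r2c2 = 5 (sole candidate).
r4c3 = 5 (sole candidate).
r5c3 = 1 (sole candidate).
r5c4 = 5 (sole candidate).
r2c3 = 2 (sole candidate).
r2c5 = 1 (sole candidate).
r3c4 = 2 (sole candidate).
r3c5 = 3: row 3 has {1,2,4}; col 5 has {1,4}; region has {1,4,5} → only 3 remains.

3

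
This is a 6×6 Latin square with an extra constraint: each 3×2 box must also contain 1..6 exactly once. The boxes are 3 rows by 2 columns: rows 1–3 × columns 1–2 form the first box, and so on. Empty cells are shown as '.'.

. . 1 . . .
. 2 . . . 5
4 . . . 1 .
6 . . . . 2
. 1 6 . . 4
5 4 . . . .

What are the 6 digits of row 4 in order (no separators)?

634152

r1c1 = 3 (sole candidate).
r1c6 = 6 (sole candidate).
r2c1 = 1 (sole candidate).
r3c6 = 3 (sole candidate).
r4c2 = 3: row 4 has {2,6}; col 2 has {1,2,4}; box has {1,4,5,6} → only 3 remains.
r4c5 = 5: row 4 has {2,3,6}; col 5 has {1}; box has {2,4} → only 5 remains.
r5c1 = 2 (sole candidate).
r5c5 = 3 (sole candidate).
r6c5 = 6 (sole candidate).
r6c6 = 1 (sole candidate).
r1c2 = 5 (sole candidate).
r2c5 = 4 (sole candidate).
r3c2 = 6 (sole candidate).
r4c3 = 4: row 4 has {2,3,5,6}; col 3 has {1,6}; box has {6} → only 4 remains.
r4c4 = 1: row 4 has {2,3,4,5,6}; col 4 has {}; box has {4,6} → only 1 remains.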